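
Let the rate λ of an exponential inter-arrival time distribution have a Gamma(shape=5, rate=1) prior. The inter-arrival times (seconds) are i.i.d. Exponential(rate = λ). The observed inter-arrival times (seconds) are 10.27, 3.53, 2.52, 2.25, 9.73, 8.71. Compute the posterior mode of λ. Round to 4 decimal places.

λ̂_MAP = 0.2631

The Exponential(rate=λ) likelihood is ∝ λ^n e^(−λΣtᵢ). Here n = 6 and Σtᵢ = 10.27 + 3.53 + 2.52 + 2.25 + 9.73 + 8.71 = 37.01.
Posterior ∝ λ^4e^(−1λ) · λ^6e^(−37.01λ) = λ^10e^(−38.01λ), i.e. Gamma(11, 38.01).
Mode = (a−1)/b = 10/38.01 ≈ 0.2631.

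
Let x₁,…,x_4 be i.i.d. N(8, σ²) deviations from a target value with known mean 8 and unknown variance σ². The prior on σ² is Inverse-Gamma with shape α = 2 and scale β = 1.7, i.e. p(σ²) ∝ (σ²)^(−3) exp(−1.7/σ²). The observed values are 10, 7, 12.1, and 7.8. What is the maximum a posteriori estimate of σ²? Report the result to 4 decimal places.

σ̂²_MAP = 2.5250

Sum of squared deviations about the known mean: SS = (10−8)² + (7−8)² + (12.1−8)² + (7.8−8)² = 21.85.
The Normal likelihood contributes (σ²)^(−n/2) exp(−SS/(2σ²)), so the posterior is Inverse-Gamma(α + n/2, β + SS/2) = Inverse-Gamma(4, 12.625).
The mode of Inverse-Gamma(a, b) is b/(a+1) = 12.625/5 ≈ 2.5250.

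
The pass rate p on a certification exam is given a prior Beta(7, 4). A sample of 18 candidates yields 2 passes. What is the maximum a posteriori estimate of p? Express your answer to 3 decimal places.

Prior: Beta(7, 4).
Data: 2 successes in 18 trials. The binomial likelihood contributes p^2(1−p)^16, so the posterior is Beta(7+2, 4+16) = Beta(9, 20).
For Beta(a, b) with a, b > 1 the mode is (a−1)/(a+b−2) = 8/27 ≈ 0.296.

p̂_MAP = 0.296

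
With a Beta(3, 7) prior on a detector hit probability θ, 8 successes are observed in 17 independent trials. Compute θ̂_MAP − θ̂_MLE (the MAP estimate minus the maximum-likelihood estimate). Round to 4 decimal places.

MAP − MLE = -0.0706

Posterior is Beta(11, 16); MAP = (11−1)/(27−2) = 10/25 ≈ 0.40000.
MLE ignores the prior: θ̂_MLE = k/n = 8/17 ≈ 0.47059.
Difference = 10/25 − 8/17 = -6/85 ≈ -0.0706.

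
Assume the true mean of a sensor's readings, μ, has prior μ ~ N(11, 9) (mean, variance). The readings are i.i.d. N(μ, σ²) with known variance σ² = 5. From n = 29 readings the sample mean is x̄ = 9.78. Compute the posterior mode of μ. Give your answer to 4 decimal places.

μ̂_MAP = 9.8029

n = 29, x̄ = 9.78.
For a Normal prior and Normal likelihood with known variance, the posterior is Normal; its mode equals its mean, the precision-weighted average.
Prior precision 1/σ₀² = 1/9; data precision n/σ² = 29/5 = 5.8.
μ̂ = ((1/9)·11 + 5.8·9.78) / (1/9 + 5.8) = (130379/2250)/(266/45) = 130379/13300 ≈ 9.8029.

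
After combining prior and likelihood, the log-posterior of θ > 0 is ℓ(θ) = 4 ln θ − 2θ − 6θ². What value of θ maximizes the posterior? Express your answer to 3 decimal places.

θ̂_MAP = 0.500

ℓ'(θ) = 4/θ − 2 − 12θ. Setting this to zero and multiplying by θ: 12θ² + 2θ − 4 = 0.
θ = (−2 + √(2² + 4·12·4)) / (2·12) = (−2 + √196) / 24 = (−2 + 14)/24 = 1/2.
ℓ''(θ) = −4/θ² − 12 < 0, confirming a maximum.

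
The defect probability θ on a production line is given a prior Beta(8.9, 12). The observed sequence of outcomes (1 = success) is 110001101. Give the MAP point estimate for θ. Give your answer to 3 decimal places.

Prior: Beta(8.9, 12).
Data: 5 successes in 9 trials (from the sequence). The binomial likelihood contributes θ^5(1−θ)^4, so the posterior is Beta(8.9+5, 12+4) = Beta(13.9, 16).
For Beta(a, b) with a, b > 1 the mode is (a−1)/(a+b−2) = 12.9/27.9 ≈ 0.462.

θ̂_MAP = 0.462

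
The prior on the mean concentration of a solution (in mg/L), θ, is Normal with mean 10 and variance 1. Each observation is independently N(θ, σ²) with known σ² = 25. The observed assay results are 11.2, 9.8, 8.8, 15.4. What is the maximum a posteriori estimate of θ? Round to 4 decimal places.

θ̂_MAP = 10.1793

n = 4; x̄ = (11.2 + 9.8 + 8.8 + 15.4)/4 = 45.2/4 = 11.3.
For a Normal prior and Normal likelihood with known variance, the posterior is Normal; its mode equals its mean, the precision-weighted average.
Prior precision 1/σ₀² = 1/1 = 1; data precision n/σ² = 4/25 = 0.16.
θ̂ = (1·10 + 0.16·11.3) / (1 + 0.16) = 11.808/1.16 = 1476/145 ≈ 10.1793.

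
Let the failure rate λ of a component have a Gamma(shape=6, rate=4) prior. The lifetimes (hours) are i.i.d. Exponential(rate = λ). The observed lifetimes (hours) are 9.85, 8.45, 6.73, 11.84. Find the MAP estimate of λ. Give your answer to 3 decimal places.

λ̂_MAP = 0.220

The Exponential(rate=λ) likelihood is ∝ λ^n e^(−λΣtᵢ). Here n = 4 and Σtᵢ = 9.85 + 8.45 + 6.73 + 11.84 = 36.87.
Posterior ∝ λ^5e^(−4λ) · λ^4e^(−36.87λ) = λ^9e^(−40.87λ), i.e. Gamma(10, 40.87).
Mode = (a−1)/b = 9/40.87 ≈ 0.220.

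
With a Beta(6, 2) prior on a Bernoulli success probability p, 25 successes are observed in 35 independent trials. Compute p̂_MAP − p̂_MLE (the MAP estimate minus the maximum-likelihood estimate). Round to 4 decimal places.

MAP − MLE = 0.0174

Posterior is Beta(31, 12); MAP = (31−1)/(43−2) = 30/41 ≈ 0.73171.
MLE ignores the prior: p̂_MLE = k/n = 25/35 ≈ 0.71429.
Difference = 30/41 − 25/35 = 5/287 ≈ 0.0174.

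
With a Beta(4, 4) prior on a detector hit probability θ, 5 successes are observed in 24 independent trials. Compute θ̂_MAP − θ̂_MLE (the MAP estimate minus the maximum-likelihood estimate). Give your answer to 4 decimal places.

MAP − MLE = 0.0583

Posterior is Beta(9, 23); MAP = (9−1)/(32−2) = 8/30 ≈ 0.26667.
MLE ignores the prior: θ̂_MLE = k/n = 5/24 ≈ 0.20833.
Difference = 8/30 − 5/24 = 7/120 ≈ 0.0583.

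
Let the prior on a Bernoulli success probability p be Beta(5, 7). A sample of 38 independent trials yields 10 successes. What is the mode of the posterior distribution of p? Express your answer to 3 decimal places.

Prior: Beta(5, 7).
Data: 10 successes in 38 trials. The binomial likelihood contributes p^10(1−p)^28, so the posterior is Beta(5+10, 7+28) = Beta(15, 35).
For Beta(a, b) with a, b > 1 the mode is (a−1)/(a+b−2) = 14/48 ≈ 0.292.

p̂_MAP = 0.292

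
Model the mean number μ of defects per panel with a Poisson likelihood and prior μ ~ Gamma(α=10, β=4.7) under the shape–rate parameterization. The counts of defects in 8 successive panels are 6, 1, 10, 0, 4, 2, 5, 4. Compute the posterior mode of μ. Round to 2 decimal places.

μ̂_MAP = 3.23

Σxᵢ = 6+1+10+0+4+2+5+4 = 32, with n = 8.
Posterior ∝ μ^9e^(−4.7μ) · μ^32e^(−8μ) = μ^41e^(−12.7μ), i.e. Gamma(shape=42, rate=12.7).
The mode of a Gamma(a, b) with a ≥ 1 (shape–rate) is (a−1)/b = 41/12.7 ≈ 3.23.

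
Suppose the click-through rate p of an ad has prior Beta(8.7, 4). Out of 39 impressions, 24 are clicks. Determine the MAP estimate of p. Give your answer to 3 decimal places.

p̂_MAP = 0.638

Prior: Beta(8.7, 4).
Data: 24 successes in 39 trials. The binomial likelihood contributes p^24(1−p)^15, so the posterior is Beta(8.7+24, 4+15) = Beta(32.7, 19).
For Beta(a, b) with a, b > 1 the mode is (a−1)/(a+b−2) = 31.7/49.7 ≈ 0.638.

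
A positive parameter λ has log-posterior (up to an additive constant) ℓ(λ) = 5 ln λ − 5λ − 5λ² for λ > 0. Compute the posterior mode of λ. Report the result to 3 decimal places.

ℓ'(λ) = 5/λ − 5 − 10λ. Setting this to zero and multiplying by λ: 10λ² + 5λ − 5 = 0.
λ = (−5 + √(5² + 4·10·5)) / (2·10) = (−5 + √225) / 20 = (−5 + 15)/20 = 1/2.
ℓ''(λ) = −5/λ² − 10 < 0, confirming a maximum.

λ̂_MAP = 0.500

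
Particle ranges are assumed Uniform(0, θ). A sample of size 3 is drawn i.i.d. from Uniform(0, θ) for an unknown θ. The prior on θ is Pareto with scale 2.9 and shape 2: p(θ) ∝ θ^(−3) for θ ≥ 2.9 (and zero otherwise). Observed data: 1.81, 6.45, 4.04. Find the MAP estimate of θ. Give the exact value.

The Uniform(0, θ) likelihood is θ^(−n) for θ ≥ max(xᵢ), zero otherwise. Here max(xᵢ) = 6.45.
Posterior ∝ θ^(−3) · θ^(−3) = θ^(−6) on θ ≥ max(2.9, 6.45) = 6.45.
This density is strictly decreasing in θ, so the posterior mode lies at the lower boundary of the support.

θ̂_MAP = 6.45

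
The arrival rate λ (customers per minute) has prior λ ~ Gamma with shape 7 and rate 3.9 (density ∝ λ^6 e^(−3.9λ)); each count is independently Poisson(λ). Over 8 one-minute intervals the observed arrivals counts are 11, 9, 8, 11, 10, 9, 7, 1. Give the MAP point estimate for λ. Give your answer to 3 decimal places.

Σxᵢ = 11+9+8+11+10+9+7+1 = 66, with n = 8.
Posterior ∝ λ^6e^(−3.9λ) · λ^66e^(−8λ) = λ^72e^(−11.9λ), i.e. Gamma(shape=73, rate=11.9).
The mode of a Gamma(a, b) with a ≥ 1 (shape–rate) is (a−1)/b = 72/11.9 ≈ 6.050.

λ̂_MAP = 6.050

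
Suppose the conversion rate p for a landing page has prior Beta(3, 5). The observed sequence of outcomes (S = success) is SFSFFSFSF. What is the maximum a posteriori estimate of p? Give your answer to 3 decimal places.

Prior: Beta(3, 5).
Data: 4 successes in 9 trials (from the sequence). The binomial likelihood contributes p^4(1−p)^5, so the posterior is Beta(3+4, 5+5) = Beta(7, 10).
For Beta(a, b) with a, b > 1 the mode is (a−1)/(a+b−2) = 6/15 ≈ 0.400.

p̂_MAP = 0.400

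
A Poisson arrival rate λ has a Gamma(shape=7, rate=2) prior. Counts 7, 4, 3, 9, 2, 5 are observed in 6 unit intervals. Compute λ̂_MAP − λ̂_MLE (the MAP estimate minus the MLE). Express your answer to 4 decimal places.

MAP − MLE = -0.5000

Σxᵢ = 30. Posterior is Gamma(37, 8); MAP = (37−1)/8 = 36/8 ≈ 4.50000.
MLE = x̄ = 30/6 ≈ 5.00000.
Difference = 36/8 − 30/6 = -1/2 ≈ -0.5000.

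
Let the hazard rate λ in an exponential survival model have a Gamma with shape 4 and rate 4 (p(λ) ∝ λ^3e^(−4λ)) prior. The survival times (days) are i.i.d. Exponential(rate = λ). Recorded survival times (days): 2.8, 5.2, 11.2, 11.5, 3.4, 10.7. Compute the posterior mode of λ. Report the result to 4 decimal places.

The Exponential(rate=λ) likelihood is ∝ λ^n e^(−λΣtᵢ). Here n = 6 and Σtᵢ = 2.8 + 5.2 + 11.2 + 11.5 + 3.4 + 10.7 = 44.8.
Posterior ∝ λ^3e^(−4λ) · λ^6e^(−44.8λ) = λ^9e^(−48.8λ), i.e. Gamma(10, 48.8).
Mode = (a−1)/b = 9/48.8 ≈ 0.1844.

λ̂_MAP = 0.1844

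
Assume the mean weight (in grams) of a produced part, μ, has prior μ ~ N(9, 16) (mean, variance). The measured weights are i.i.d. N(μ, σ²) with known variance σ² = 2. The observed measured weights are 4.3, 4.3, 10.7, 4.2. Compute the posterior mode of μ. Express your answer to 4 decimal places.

μ̂_MAP = 5.9697

n = 4; x̄ = (4.3 + 4.3 + 10.7 + 4.2)/4 = 23.5/4 = 5.875.
For a Normal prior and Normal likelihood with known variance, the posterior is Normal; its mode equals its mean, the precision-weighted average.
Prior precision 1/σ₀² = 1/16 = 0.0625; data precision n/σ² = 4/2 = 2.
μ̂ = (0.0625·9 + 2·5.875) / (0.0625 + 2) = 12.3125/2.0625 = 197/33 ≈ 5.9697.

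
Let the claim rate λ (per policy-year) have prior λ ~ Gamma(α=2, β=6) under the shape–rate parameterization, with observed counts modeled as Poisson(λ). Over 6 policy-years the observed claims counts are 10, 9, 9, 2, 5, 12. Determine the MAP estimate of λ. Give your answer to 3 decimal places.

Σxᵢ = 10+9+9+2+5+12 = 47, with n = 6.
Posterior ∝ λe^(−6λ) · λ^47e^(−6λ) = λ^48e^(−12λ), i.e. Gamma(shape=49, rate=12).
The mode of a Gamma(a, b) with a ≥ 1 (shape–rate) is (a−1)/b = 48/12 ≈ 4.000.

λ̂_MAP = 4.000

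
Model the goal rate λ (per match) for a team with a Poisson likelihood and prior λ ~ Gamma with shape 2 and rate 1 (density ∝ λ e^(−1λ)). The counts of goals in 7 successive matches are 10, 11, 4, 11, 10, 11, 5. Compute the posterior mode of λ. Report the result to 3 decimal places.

Σxᵢ = 10+11+4+11+10+11+5 = 62, with n = 7.
Posterior ∝ λe^(−1λ) · λ^62e^(−7λ) = λ^63e^(−8λ), i.e. Gamma(shape=64, rate=8).
The mode of a Gamma(a, b) with a ≥ 1 (shape–rate) is (a−1)/b = 63/8 ≈ 7.875.

λ̂_MAP = 7.875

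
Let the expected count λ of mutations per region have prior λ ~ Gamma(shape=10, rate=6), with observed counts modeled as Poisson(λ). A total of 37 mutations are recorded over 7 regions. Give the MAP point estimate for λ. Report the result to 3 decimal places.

Σxᵢ = 37, n = 7.
Posterior ∝ λ^9e^(−6λ) · λ^37e^(−7λ) = λ^46e^(−13λ), i.e. Gamma(shape=47, rate=13).
The mode of a Gamma(a, b) with a ≥ 1 (shape–rate) is (a−1)/b = 46/13 ≈ 3.538.

λ̂_MAP = 3.538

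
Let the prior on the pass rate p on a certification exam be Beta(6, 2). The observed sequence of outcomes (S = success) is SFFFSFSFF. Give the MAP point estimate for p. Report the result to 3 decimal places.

Prior: Beta(6, 2).
Data: 3 successes in 9 trials (from the sequence). The binomial likelihood contributes p^3(1−p)^6, so the posterior is Beta(6+3, 2+6) = Beta(9, 8).
For Beta(a, b) with a, b > 1 the mode is (a−1)/(a+b−2) = 8/15 ≈ 0.533.

p̂_MAP = 0.533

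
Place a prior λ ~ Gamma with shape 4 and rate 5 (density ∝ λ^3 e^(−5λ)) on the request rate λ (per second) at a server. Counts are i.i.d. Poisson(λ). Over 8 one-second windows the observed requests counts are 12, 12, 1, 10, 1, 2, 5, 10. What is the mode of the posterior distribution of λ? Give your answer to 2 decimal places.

λ̂_MAP = 4.31

Σxᵢ = 12+12+1+10+1+2+5+10 = 53, with n = 8.
Posterior ∝ λ^3e^(−5λ) · λ^53e^(−8λ) = λ^56e^(−13λ), i.e. Gamma(shape=57, rate=13).
The mode of a Gamma(a, b) with a ≥ 1 (shape–rate) is (a−1)/b = 56/13 ≈ 4.31.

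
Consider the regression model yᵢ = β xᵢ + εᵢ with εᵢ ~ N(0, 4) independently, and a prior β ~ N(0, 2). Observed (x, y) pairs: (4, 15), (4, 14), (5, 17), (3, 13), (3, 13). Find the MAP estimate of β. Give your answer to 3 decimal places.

β̂_MAP = 3.623

log p(β | y) = −Σ(yᵢ − βxᵢ)²/(2·4) − β²/(2·2) + const.
Setting the derivative to zero: Σxᵢ(yᵢ − βxᵢ)/4 − β/2 = 0, so β = Σxᵢyᵢ / (Σxᵢ² + σ²/τ²).
Σxᵢyᵢ = 4·15 + 4·14 + 5·17 + 3·13 + 3·13 = 279; Σxᵢ² = 75; σ²/τ² = 2.
β̂_MAP = 279 / (75 + 2) = 279/77 ≈ 3.623.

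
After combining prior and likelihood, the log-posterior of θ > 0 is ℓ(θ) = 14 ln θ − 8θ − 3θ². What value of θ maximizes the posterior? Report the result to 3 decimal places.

θ̂_MAP = 1.000

ℓ'(θ) = 14/θ − 8 − 6θ. Setting this to zero and multiplying by θ: 6θ² + 8θ − 14 = 0.
θ = (−8 + √(8² + 4·6·14)) / (2·6) = (−8 + √400) / 12 = (−8 + 20)/12 = 1.
ℓ''(θ) = −14/θ² − 6 < 0, confirming a maximum.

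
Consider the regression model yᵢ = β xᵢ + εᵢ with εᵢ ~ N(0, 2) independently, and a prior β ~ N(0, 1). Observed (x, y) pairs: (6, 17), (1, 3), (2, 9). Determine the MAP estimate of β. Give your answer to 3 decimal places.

β̂_MAP = 2.860

log p(β | y) = −Σ(yᵢ − βxᵢ)²/(2·2) − β²/(2·1) + const.
Setting the derivative to zero: Σxᵢ(yᵢ − βxᵢ)/2 − β/1 = 0, so β = Σxᵢyᵢ / (Σxᵢ² + σ²/τ²).
Σxᵢyᵢ = 6·17 + 1·3 + 2·9 = 123; Σxᵢ² = 41; σ²/τ² = 2.
β̂_MAP = 123 / (41 + 2) = 123/43 ≈ 2.860.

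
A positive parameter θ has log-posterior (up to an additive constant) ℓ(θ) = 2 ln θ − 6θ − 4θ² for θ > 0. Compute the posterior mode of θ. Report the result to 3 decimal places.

ℓ'(θ) = 2/θ − 6 − 8θ. Setting this to zero and multiplying by θ: 8θ² + 6θ − 2 = 0.
θ = (−6 + √(6² + 4·8·2)) / (2·8) = (−6 + √100) / 16 = (−6 + 10)/16 = 1/4.
ℓ''(θ) = −2/θ² − 8 < 0, confirming a maximum.

θ̂_MAP = 0.250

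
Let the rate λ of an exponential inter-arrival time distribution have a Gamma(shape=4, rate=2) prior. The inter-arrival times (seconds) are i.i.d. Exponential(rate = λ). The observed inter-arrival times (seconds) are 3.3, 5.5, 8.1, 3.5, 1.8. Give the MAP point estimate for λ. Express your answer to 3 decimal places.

λ̂_MAP = 0.331

The Exponential(rate=λ) likelihood is ∝ λ^n e^(−λΣtᵢ). Here n = 5 and Σtᵢ = 3.3 + 5.5 + 8.1 + 3.5 + 1.8 = 22.2.
Posterior ∝ λ^3e^(−2λ) · λ^5e^(−22.2λ) = λ^8e^(−24.2λ), i.e. Gamma(9, 24.2).
Mode = (a−1)/b = 8/24.2 ≈ 0.331.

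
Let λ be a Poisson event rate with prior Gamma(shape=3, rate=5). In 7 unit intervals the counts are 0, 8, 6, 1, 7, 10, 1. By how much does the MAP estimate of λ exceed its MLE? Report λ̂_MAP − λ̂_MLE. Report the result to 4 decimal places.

Σxᵢ = 33. Posterior is Gamma(36, 12); MAP = (36−1)/12 = 35/12 ≈ 2.91667.
MLE = x̄ = 33/7 ≈ 4.71429.
Difference = 35/12 − 33/7 = -151/84 ≈ -1.7976.

MAP − MLE = -1.7976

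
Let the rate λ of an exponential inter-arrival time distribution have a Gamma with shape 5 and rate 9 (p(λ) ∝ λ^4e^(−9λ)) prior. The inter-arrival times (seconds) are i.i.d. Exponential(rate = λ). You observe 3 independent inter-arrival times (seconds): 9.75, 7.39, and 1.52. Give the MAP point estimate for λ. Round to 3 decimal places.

The Exponential(rate=λ) likelihood is ∝ λ^n e^(−λΣtᵢ). Here n = 3 and Σtᵢ = 9.75 + 7.39 + 1.52 = 18.66.
Posterior ∝ λ^4e^(−9λ) · λ^3e^(−18.66λ) = λ^7e^(−27.66λ), i.e. Gamma(8, 27.66).
Mode = (a−1)/b = 7/27.66 ≈ 0.253.

λ̂_MAP = 0.253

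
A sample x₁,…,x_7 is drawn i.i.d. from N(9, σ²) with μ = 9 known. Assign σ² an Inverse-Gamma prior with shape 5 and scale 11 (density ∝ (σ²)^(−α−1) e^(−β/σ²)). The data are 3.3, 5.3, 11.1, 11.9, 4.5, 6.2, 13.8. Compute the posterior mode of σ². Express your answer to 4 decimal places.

σ̂²_MAP = 6.9542

Sum of squared deviations about the known mean: SS = (3.3−9)² + (5.3−9)² + (11.1−9)² + (11.9−9)² + (4.5−9)² + (6.2−9)² + (13.8−9)² = 110.13.
The Normal likelihood contributes (σ²)^(−n/2) exp(−SS/(2σ²)), so the posterior is Inverse-Gamma(α + n/2, β + SS/2) = Inverse-Gamma(8.5, 66.065).
The mode of Inverse-Gamma(a, b) is b/(a+1) = 66.065/9.5 ≈ 6.9542.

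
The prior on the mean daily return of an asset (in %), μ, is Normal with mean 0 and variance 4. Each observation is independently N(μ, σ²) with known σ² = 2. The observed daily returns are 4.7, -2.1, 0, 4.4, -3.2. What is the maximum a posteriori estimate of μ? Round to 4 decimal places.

μ̂_MAP = 0.6909

n = 5; x̄ = (4.7 + (-2.1) + 0 + 4.4 + (-3.2))/5 = 3.8/5 = 0.76.
For a Normal prior and Normal likelihood with known variance, the posterior is Normal; its mode equals its mean, the precision-weighted average.
Prior precision 1/σ₀² = 1/4 = 0.25; data precision n/σ² = 5/2 = 2.5.
μ̂ = (0.25·0 + 2.5·0.76) / (0.25 + 2.5) = 1.9/2.75 = 38/55 ≈ 0.6909.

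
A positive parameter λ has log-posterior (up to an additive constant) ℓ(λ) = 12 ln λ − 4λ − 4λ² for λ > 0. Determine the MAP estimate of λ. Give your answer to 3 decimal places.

λ̂_MAP = 1.000

ℓ'(λ) = 12/λ − 4 − 8λ. Setting this to zero and multiplying by λ: 8λ² + 4λ − 12 = 0.
λ = (−4 + √(4² + 4·8·12)) / (2·8) = (−4 + √400) / 16 = (−4 + 20)/16 = 1.
ℓ''(λ) = −12/λ² − 8 < 0, confirming a maximum.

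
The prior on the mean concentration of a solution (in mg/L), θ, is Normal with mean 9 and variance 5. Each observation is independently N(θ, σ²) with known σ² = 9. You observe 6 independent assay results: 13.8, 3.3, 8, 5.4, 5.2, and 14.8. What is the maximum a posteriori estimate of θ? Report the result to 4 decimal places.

n = 6; x̄ = (13.8 + 3.3 + 8 + 5.4 + 5.2 + 14.8)/6 = 50.5/6 = 101/12 ≈ 8.4167.
For a Normal prior and Normal likelihood with known variance, the posterior is Normal; its mode equals its mean, the precision-weighted average.
Prior precision 1/σ₀² = 1/5 = 0.2; data precision n/σ² = 6/9 = 2/3.
θ̂ = (0.2·9 + (2/3)·(101/12)) / (0.2 + 2/3) = (667/90)/(13/15) = 667/78 ≈ 8.5513.

θ̂_MAP = 8.5513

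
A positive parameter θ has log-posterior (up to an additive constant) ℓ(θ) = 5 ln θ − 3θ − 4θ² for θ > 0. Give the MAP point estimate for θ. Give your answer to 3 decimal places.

θ̂_MAP = 0.625

ℓ'(θ) = 5/θ − 3 − 8θ. Setting this to zero and multiplying by θ: 8θ² + 3θ − 5 = 0.
θ = (−3 + √(3² + 4·8·5)) / (2·8) = (−3 + √169) / 16 = (−3 + 13)/16 = 5/8.
ℓ''(θ) = −5/θ² − 8 < 0, confirming a maximum.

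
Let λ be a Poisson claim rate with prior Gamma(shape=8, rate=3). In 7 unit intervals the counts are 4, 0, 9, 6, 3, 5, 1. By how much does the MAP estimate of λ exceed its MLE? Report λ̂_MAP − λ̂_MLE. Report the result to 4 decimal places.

MAP − MLE = -0.5000

Σxᵢ = 28. Posterior is Gamma(36, 10); MAP = (36−1)/10 = 35/10 ≈ 3.50000.
MLE = x̄ = 28/7 ≈ 4.00000.
Difference = 35/10 − 28/7 = -1/2 ≈ -0.5000.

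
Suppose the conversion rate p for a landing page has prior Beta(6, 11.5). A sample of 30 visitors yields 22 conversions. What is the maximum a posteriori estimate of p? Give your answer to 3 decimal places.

p̂_MAP = 0.593

Prior: Beta(6, 11.5).
Data: 22 successes in 30 trials. The binomial likelihood contributes p^22(1−p)^8, so the posterior is Beta(6+22, 11.5+8) = Beta(28, 19.5).
For Beta(a, b) with a, b > 1 the mode is (a−1)/(a+b−2) = 27/45.5 ≈ 0.593.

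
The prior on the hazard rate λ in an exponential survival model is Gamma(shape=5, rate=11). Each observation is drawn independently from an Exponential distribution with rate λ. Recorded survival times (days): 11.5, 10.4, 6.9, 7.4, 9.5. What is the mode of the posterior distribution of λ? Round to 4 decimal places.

The Exponential(rate=λ) likelihood is ∝ λ^n e^(−λΣtᵢ). Here n = 5 and Σtᵢ = 11.5 + 10.4 + 6.9 + 7.4 + 9.5 = 45.7.
Posterior ∝ λ^4e^(−11λ) · λ^5e^(−45.7λ) = λ^9e^(−56.7λ), i.e. Gamma(10, 56.7).
Mode = (a−1)/b = 9/56.7 ≈ 0.1587.

λ̂_MAP = 0.1587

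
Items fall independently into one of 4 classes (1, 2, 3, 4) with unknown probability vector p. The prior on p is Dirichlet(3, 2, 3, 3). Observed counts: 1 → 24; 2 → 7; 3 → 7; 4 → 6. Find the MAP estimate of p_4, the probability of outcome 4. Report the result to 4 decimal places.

The posterior is Dirichlet(αᵢ + nᵢ) = Dirichlet(27, 9, 10, 9).
For a Dirichlet(a₁,…,a_K) with all aᵢ > 1, the mode has j-th component (aⱼ − 1)/(Σaᵢ − K).
Here Σaᵢ = 55 and K = 4, so p_4 = (9 − 1)/(55 − 4) = 8/51 ≈ 0.1569.

MAP estimate: 0.1569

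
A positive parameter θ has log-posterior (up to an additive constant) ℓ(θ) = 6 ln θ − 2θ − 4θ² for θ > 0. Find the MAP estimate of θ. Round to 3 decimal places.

θ̂_MAP = 0.750

ℓ'(θ) = 6/θ − 2 − 8θ. Setting this to zero and multiplying by θ: 8θ² + 2θ − 6 = 0.
θ = (−2 + √(2² + 4·8·6)) / (2·8) = (−2 + √196) / 16 = (−2 + 14)/16 = 3/4.
ℓ''(θ) = −6/θ² − 8 < 0, confirming a maximum.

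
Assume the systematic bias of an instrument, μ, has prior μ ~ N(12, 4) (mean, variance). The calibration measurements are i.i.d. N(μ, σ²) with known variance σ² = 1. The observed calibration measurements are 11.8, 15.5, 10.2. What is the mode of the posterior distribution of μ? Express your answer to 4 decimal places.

μ̂_MAP = 12.4615

n = 3; x̄ = (11.8 + 15.5 + 10.2)/3 = 37.5/3 = 12.5.
For a Normal prior and Normal likelihood with known variance, the posterior is Normal; its mode equals its mean, the precision-weighted average.
Prior precision 1/σ₀² = 1/4 = 0.25; data precision n/σ² = 3/1 = 3.
μ̂ = (0.25·12 + 3·12.5) / (0.25 + 3) = 40.5/3.25 = 162/13 ≈ 12.4615.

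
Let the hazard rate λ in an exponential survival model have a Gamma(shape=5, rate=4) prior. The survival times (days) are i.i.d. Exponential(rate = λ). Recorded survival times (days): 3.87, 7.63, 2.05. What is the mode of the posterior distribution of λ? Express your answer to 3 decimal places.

The Exponential(rate=λ) likelihood is ∝ λ^n e^(−λΣtᵢ). Here n = 3 and Σtᵢ = 3.87 + 7.63 + 2.05 = 13.55.
Posterior ∝ λ^4e^(−4λ) · λ^3e^(−13.55λ) = λ^7e^(−17.55λ), i.e. Gamma(8, 17.55).
Mode = (a−1)/b = 7/17.55 ≈ 0.399.

λ̂_MAP = 0.399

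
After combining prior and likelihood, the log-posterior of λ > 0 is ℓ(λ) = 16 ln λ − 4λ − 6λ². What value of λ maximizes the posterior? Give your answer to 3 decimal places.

ℓ'(λ) = 16/λ − 4 − 12λ. Setting this to zero and multiplying by λ: 12λ² + 4λ − 16 = 0.
λ = (−4 + √(4² + 4·12·16)) / (2·12) = (−4 + √784) / 24 = (−4 + 28)/24 = 1.
ℓ''(λ) = −16/λ² − 12 < 0, confirming a maximum.

λ̂_MAP = 1.000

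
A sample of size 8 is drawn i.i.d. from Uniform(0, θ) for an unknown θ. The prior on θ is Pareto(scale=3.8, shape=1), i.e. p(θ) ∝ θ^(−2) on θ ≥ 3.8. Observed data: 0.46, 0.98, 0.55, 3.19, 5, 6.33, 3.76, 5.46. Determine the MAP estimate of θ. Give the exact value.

θ̂_MAP = 6.33

The Uniform(0, θ) likelihood is θ^(−n) for θ ≥ max(xᵢ), zero otherwise. Here max(xᵢ) = 6.33.
Posterior ∝ θ^(−2) · θ^(−8) = θ^(−10) on θ ≥ max(3.8, 6.33) = 6.33.
This density is strictly decreasing in θ, so the posterior mode lies at the lower boundary of the support.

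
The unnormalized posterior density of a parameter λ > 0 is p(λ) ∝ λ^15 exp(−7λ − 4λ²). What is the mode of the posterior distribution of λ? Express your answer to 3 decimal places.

λ̂_MAP = 1.000

ℓ'(λ) = 15/λ − 7 − 8λ. Setting this to zero and multiplying by λ: 8λ² + 7λ − 15 = 0.
λ = (−7 + √(7² + 4·8·15)) / (2·8) = (−7 + √529) / 16 = (−7 + 23)/16 = 1.
ℓ''(λ) = −15/λ² − 8 < 0, confirming a maximum.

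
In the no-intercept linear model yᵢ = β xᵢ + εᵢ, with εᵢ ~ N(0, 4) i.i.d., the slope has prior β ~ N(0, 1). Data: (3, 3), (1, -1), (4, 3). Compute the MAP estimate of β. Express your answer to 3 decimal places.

β̂_MAP = 0.667

log p(β | y) = −Σ(yᵢ − βxᵢ)²/(2·4) − β²/(2·1) + const.
Setting the derivative to zero: Σxᵢ(yᵢ − βxᵢ)/4 − β/1 = 0, so β = Σxᵢyᵢ / (Σxᵢ² + σ²/τ²).
Σxᵢyᵢ = 3·3 + 1·(-1) + 4·3 = 20; Σxᵢ² = 26; σ²/τ² = 4.
β̂_MAP = 20 / (26 + 4) = 20/30 ≈ 0.667.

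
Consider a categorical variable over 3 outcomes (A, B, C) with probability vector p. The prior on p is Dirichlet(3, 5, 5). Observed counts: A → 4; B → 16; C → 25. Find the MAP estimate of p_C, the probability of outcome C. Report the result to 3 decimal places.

MAP estimate of p_C = 0.527

The posterior is Dirichlet(αᵢ + nᵢ) = Dirichlet(7, 21, 30).
For a Dirichlet(a₁,…,a_K) with all aᵢ > 1, the mode has j-th component (aⱼ − 1)/(Σaᵢ − K).
Here Σaᵢ = 58 and K = 3, so p_C = (30 − 1)/(58 − 3) = 29/55 ≈ 0.527.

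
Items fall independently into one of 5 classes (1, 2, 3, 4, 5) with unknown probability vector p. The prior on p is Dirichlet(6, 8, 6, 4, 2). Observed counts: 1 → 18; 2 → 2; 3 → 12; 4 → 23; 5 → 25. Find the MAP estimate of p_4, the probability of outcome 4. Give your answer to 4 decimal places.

The posterior is Dirichlet(αᵢ + nᵢ) = Dirichlet(24, 10, 18, 27, 27).
For a Dirichlet(a₁,…,a_K) with all aᵢ > 1, the mode has j-th component (aⱼ − 1)/(Σaᵢ − K).
Here Σaᵢ = 106 and K = 5, so p_4 = (27 − 1)/(106 − 5) = 26/101 ≈ 0.2574.

MAP estimate: 0.2574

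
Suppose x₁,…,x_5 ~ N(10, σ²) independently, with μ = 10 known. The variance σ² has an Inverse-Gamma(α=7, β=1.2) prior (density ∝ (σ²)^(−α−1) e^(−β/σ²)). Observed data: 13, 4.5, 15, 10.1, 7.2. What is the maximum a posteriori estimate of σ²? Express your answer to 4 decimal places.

σ̂²_MAP = 3.5476

Sum of squared deviations about the known mean: SS = (13−10)² + (4.5−10)² + (15−10)² + (10.1−10)² + (7.2−10)² = 72.1.
The Normal likelihood contributes (σ²)^(−n/2) exp(−SS/(2σ²)), so the posterior is Inverse-Gamma(α + n/2, β + SS/2) = Inverse-Gamma(9.5, 37.25).
The mode of Inverse-Gamma(a, b) is b/(a+1) = 37.25/10.5 ≈ 3.5476.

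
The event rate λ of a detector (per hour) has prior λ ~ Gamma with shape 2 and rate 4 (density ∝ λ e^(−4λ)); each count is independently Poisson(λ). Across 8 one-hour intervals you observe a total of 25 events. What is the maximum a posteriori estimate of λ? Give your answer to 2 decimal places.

λ̂_MAP = 2.17

Σxᵢ = 25, n = 8.
Posterior ∝ λe^(−4λ) · λ^25e^(−8λ) = λ^26e^(−12λ), i.e. Gamma(shape=27, rate=12).
The mode of a Gamma(a, b) with a ≥ 1 (shape–rate) is (a−1)/b = 26/12 ≈ 2.17.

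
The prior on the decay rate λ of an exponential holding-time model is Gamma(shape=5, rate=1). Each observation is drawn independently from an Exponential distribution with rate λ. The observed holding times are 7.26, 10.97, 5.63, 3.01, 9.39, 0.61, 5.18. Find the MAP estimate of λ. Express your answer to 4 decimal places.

The Exponential(rate=λ) likelihood is ∝ λ^n e^(−λΣtᵢ). Here n = 7 and Σtᵢ = 7.26 + 10.97 + 5.63 + 3.01 + 9.39 + 0.61 + 5.18 = 42.05.
Posterior ∝ λ^4e^(−1λ) · λ^7e^(−42.05λ) = λ^11e^(−43.05λ), i.e. Gamma(12, 43.05).
Mode = (a−1)/b = 11/43.05 ≈ 0.2555.

λ̂_MAP = 0.2555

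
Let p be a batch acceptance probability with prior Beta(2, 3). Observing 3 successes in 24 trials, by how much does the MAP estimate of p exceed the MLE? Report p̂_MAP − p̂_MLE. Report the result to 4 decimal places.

Posterior is Beta(5, 24); MAP = (5−1)/(29−2) = 4/27 ≈ 0.14815.
MLE ignores the prior: p̂_MLE = k/n = 3/24 ≈ 0.12500.
Difference = 4/27 − 3/24 = 5/216 ≈ 0.0231.

MAP − MLE = 0.0231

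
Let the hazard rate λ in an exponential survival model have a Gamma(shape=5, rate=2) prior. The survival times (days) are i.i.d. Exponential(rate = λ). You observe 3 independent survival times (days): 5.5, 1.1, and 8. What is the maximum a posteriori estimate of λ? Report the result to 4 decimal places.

The Exponential(rate=λ) likelihood is ∝ λ^n e^(−λΣtᵢ). Here n = 3 and Σtᵢ = 5.5 + 1.1 + 8 = 14.6.
Posterior ∝ λ^4e^(−2λ) · λ^3e^(−14.6λ) = λ^7e^(−16.6λ), i.e. Gamma(8, 16.6).
Mode = (a−1)/b = 7/16.6 ≈ 0.4217.

λ̂_MAP = 0.4217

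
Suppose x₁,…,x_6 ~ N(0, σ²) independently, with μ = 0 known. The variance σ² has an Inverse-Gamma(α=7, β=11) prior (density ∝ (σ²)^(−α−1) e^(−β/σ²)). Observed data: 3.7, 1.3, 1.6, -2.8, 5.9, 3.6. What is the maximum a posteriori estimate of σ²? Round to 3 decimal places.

Sum of squared deviations about the known mean: SS = (3.7−0)² + (1.3−0)² + (1.6−0)² + (-2.8−0)² + (5.9−0)² + (3.6−0)² = 73.55.
The Normal likelihood contributes (σ²)^(−n/2) exp(−SS/(2σ²)), so the posterior is Inverse-Gamma(α + n/2, β + SS/2) = Inverse-Gamma(10, 47.775).
The mode of Inverse-Gamma(a, b) is b/(a+1) = 47.775/11 ≈ 4.343.

σ̂²_MAP = 4.343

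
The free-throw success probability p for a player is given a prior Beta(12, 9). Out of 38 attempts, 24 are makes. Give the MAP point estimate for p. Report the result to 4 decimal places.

p̂_MAP = 0.6140

Prior: Beta(12, 9).
Data: 24 successes in 38 trials. The binomial likelihood contributes p^24(1−p)^14, so the posterior is Beta(12+24, 9+14) = Beta(36, 23).
For Beta(a, b) with a, b > 1 the mode is (a−1)/(a+b−2) = 35/57 ≈ 0.6140.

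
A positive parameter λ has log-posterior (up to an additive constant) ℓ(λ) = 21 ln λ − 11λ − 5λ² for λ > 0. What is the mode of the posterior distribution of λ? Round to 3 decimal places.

ℓ'(λ) = 21/λ − 11 − 10λ. Setting this to zero and multiplying by λ: 10λ² + 11λ − 21 = 0.
λ = (−11 + √(11² + 4·10·21)) / (2·10) = (−11 + √961) / 20 = (−11 + 31)/20 = 1.
ℓ''(λ) = −21/λ² − 10 < 0, confirming a maximum.

λ̂_MAP = 1.000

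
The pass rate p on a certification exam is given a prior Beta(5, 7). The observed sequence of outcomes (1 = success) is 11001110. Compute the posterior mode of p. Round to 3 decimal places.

Prior: Beta(5, 7).
Data: 5 successes in 8 trials (from the sequence). The binomial likelihood contributes p^5(1−p)^3, so the posterior is Beta(5+5, 7+3) = Beta(10, 10).
For Beta(a, b) with a, b > 1 the mode is (a−1)/(a+b−2) = 9/18 ≈ 0.500.

p̂_MAP = 0.500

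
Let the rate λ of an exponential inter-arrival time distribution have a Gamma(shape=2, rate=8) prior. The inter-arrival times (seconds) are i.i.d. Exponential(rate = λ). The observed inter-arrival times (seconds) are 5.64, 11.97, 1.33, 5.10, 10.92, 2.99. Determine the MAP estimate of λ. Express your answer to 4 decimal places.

The Exponential(rate=λ) likelihood is ∝ λ^n e^(−λΣtᵢ). Here n = 6 and Σtᵢ = 5.64 + 11.97 + 1.33 + 5.10 + 10.92 + 2.99 = 37.95.
Posterior ∝ λe^(−8λ) · λ^6e^(−37.95λ) = λ^7e^(−45.95λ), i.e. Gamma(8, 45.95).
Mode = (a−1)/b = 7/45.95 ≈ 0.1523.

λ̂_MAP = 0.1523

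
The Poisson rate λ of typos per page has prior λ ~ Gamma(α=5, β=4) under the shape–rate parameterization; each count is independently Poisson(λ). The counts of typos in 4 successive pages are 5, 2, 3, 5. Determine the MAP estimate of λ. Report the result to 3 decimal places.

Σxᵢ = 5+2+3+5 = 15, with n = 4.
Posterior ∝ λ^4e^(−4λ) · λ^15e^(−4λ) = λ^19e^(−8λ), i.e. Gamma(shape=20, rate=8).
The mode of a Gamma(a, b) with a ≥ 1 (shape–rate) is (a−1)/b = 19/8 ≈ 2.375.

λ̂_MAP = 2.375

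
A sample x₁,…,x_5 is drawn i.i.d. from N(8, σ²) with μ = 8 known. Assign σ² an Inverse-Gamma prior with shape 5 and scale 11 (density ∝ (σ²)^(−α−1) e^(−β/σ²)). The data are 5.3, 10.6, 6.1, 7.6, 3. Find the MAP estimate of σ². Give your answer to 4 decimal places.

σ̂²_MAP = 3.8129

Sum of squared deviations about the known mean: SS = (5.3−8)² + (10.6−8)² + (6.1−8)² + (7.6−8)² + (3−8)² = 42.82.
The Normal likelihood contributes (σ²)^(−n/2) exp(−SS/(2σ²)), so the posterior is Inverse-Gamma(α + n/2, β + SS/2) = Inverse-Gamma(7.5, 32.41).
The mode of Inverse-Gamma(a, b) is b/(a+1) = 32.41/8.5 ≈ 3.8129.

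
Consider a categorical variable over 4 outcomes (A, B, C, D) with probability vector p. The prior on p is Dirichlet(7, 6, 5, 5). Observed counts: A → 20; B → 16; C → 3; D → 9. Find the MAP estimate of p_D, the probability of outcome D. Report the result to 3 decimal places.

The posterior is Dirichlet(αᵢ + nᵢ) = Dirichlet(27, 22, 8, 14).
For a Dirichlet(a₁,…,a_K) with all aᵢ > 1, the mode has j-th component (aⱼ − 1)/(Σaᵢ − K).
Here Σaᵢ = 71 and K = 4, so p_D = (14 − 1)/(71 − 4) = 13/67 ≈ 0.194.

MAP estimate of p_D = 0.194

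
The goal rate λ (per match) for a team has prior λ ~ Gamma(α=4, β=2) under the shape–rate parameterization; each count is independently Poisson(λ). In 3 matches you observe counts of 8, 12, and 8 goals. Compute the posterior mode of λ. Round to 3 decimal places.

λ̂_MAP = 6.200

Σxᵢ = 8+12+8 = 28, with n = 3.
Posterior ∝ λ^3e^(−2λ) · λ^28e^(−3λ) = λ^31e^(−5λ), i.e. Gamma(shape=32, rate=5).
The mode of a Gamma(a, b) with a ≥ 1 (shape–rate) is (a−1)/b = 31/5 ≈ 6.200.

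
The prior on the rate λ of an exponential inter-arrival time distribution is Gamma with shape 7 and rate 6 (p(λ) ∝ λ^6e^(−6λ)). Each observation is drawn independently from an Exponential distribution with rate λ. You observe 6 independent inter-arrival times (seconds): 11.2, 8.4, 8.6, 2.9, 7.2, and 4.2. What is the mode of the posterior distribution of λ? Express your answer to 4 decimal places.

The Exponential(rate=λ) likelihood is ∝ λ^n e^(−λΣtᵢ). Here n = 6 and Σtᵢ = 11.2 + 8.4 + 8.6 + 2.9 + 7.2 + 4.2 = 42.5.
Posterior ∝ λ^6e^(−6λ) · λ^6e^(−42.5λ) = λ^12e^(−48.5λ), i.e. Gamma(13, 48.5).
Mode = (a−1)/b = 12/48.5 ≈ 0.2474.

λ̂_MAP = 0.2474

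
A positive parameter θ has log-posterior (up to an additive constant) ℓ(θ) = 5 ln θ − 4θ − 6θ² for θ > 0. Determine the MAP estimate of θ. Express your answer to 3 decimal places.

θ̂_MAP = 0.500

ℓ'(θ) = 5/θ − 4 − 12θ. Setting this to zero and multiplying by θ: 12θ² + 4θ − 5 = 0.
θ = (−4 + √(4² + 4·12·5)) / (2·12) = (−4 + √256) / 24 = (−4 + 16)/24 = 1/2.
ℓ''(θ) = −5/θ² − 12 < 0, confirming a maximum.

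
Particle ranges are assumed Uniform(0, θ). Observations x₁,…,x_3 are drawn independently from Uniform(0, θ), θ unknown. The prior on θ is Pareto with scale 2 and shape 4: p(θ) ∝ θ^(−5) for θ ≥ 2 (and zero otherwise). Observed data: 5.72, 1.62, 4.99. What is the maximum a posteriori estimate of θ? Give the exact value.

The Uniform(0, θ) likelihood is θ^(−n) for θ ≥ max(xᵢ), zero otherwise. Here max(xᵢ) = 5.72.
Posterior ∝ θ^(−5) · θ^(−3) = θ^(−8) on θ ≥ max(2, 5.72) = 5.72.
This density is strictly decreasing in θ, so the posterior mode lies at the lower boundary of the support.

θ̂_MAP = 5.72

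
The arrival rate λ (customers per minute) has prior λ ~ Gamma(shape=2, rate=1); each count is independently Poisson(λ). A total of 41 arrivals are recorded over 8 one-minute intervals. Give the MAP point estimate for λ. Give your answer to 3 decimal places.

Σxᵢ = 41, n = 8.
Posterior ∝ λe^(−1λ) · λ^41e^(−8λ) = λ^42e^(−9λ), i.e. Gamma(shape=43, rate=9).
The mode of a Gamma(a, b) with a ≥ 1 (shape–rate) is (a−1)/b = 42/9 ≈ 4.667.

λ̂_MAP = 4.667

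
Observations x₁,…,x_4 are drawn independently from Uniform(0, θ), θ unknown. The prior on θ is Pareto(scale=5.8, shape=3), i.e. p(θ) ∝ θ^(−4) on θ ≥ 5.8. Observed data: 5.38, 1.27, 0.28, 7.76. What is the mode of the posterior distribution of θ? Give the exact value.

θ̂_MAP = 7.76

The Uniform(0, θ) likelihood is θ^(−n) for θ ≥ max(xᵢ), zero otherwise. Here max(xᵢ) = 7.76.
Posterior ∝ θ^(−4) · θ^(−4) = θ^(−8) on θ ≥ max(5.8, 7.76) = 7.76.
This density is strictly decreasing in θ, so the posterior mode lies at the lower boundary of the support.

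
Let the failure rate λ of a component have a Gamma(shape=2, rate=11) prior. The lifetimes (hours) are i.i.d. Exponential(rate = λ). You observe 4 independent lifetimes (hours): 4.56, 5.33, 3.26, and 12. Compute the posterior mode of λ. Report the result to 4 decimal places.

λ̂_MAP = 0.1383

The Exponential(rate=λ) likelihood is ∝ λ^n e^(−λΣtᵢ). Here n = 4 and Σtᵢ = 4.56 + 5.33 + 3.26 + 12 = 25.15.
Posterior ∝ λe^(−11λ) · λ^4e^(−25.15λ) = λ^5e^(−36.15λ), i.e. Gamma(6, 36.15).
Mode = (a−1)/b = 5/36.15 ≈ 0.1383.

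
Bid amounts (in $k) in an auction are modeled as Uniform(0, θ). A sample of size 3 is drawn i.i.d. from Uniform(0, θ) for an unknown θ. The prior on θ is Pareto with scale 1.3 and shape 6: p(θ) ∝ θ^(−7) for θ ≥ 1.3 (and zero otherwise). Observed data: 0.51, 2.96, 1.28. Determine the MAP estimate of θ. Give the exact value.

The Uniform(0, θ) likelihood is θ^(−n) for θ ≥ max(xᵢ), zero otherwise. Here max(xᵢ) = 2.96.
Posterior ∝ θ^(−7) · θ^(−3) = θ^(−10) on θ ≥ max(1.3, 2.96) = 2.96.
This density is strictly decreasing in θ, so the posterior mode lies at the lower boundary of the support.

θ̂_MAP = 2.96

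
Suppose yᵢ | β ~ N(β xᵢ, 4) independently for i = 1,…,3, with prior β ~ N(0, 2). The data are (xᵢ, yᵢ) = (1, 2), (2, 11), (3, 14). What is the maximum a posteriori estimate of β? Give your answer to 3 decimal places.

β̂_MAP = 4.125

log p(β | y) = −Σ(yᵢ − βxᵢ)²/(2·4) − β²/(2·2) + const.
Setting the derivative to zero: Σxᵢ(yᵢ − βxᵢ)/4 − β/2 = 0, so β = Σxᵢyᵢ / (Σxᵢ² + σ²/τ²).
Σxᵢyᵢ = 1·2 + 2·11 + 3·14 = 66; Σxᵢ² = 14; σ²/τ² = 2.
β̂_MAP = 66 / (14 + 2) = 66/16 ≈ 4.125.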